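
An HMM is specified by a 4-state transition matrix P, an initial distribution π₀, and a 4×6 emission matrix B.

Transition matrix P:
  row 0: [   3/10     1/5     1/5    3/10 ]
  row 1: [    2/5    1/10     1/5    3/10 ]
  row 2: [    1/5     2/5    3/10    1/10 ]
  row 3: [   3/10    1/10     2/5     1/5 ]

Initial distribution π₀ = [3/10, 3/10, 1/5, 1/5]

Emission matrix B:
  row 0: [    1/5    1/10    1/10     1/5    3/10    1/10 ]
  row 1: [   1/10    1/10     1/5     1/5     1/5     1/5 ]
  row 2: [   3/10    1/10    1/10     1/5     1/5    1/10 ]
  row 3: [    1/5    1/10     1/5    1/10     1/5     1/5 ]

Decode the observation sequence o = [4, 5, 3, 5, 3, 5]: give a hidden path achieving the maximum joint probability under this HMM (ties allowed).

path = [0, 3, 2, 1, 0, 3]

t=0: δ = [9.000e-02, 6.000e-02, 4.000e-02, 4.000e-02]  (obs o_0=4)
t=1: δ = [2.700e-03, 3.600e-03, 1.800e-03, 5.400e-03]  ψ = [0, 0, 0, 0]  (obs o_1=5)
t=2: δ = [3.240e-04, 1.440e-04, 4.320e-04, 1.080e-04]  ψ = [3, 2, 3, 1]  (obs o_2=3)
t=3: δ = [9.720e-06, 3.456e-05, 1.296e-05, 1.944e-05]  ψ = [0, 2, 2, 0]  (obs o_3=5)
t=4: δ = [2.765e-06, 1.037e-06, 1.555e-06, 1.037e-06]  ψ = [1, 2, 3, 1]  (obs o_4=3)
t=5: δ = [8.294e-08, 1.244e-07, 5.530e-08, 1.659e-07]  ψ = [0, 2, 0, 0]  (obs o_5=5)
backtrack: best end state = 3; path = [0, 3, 2, 1, 0, 3]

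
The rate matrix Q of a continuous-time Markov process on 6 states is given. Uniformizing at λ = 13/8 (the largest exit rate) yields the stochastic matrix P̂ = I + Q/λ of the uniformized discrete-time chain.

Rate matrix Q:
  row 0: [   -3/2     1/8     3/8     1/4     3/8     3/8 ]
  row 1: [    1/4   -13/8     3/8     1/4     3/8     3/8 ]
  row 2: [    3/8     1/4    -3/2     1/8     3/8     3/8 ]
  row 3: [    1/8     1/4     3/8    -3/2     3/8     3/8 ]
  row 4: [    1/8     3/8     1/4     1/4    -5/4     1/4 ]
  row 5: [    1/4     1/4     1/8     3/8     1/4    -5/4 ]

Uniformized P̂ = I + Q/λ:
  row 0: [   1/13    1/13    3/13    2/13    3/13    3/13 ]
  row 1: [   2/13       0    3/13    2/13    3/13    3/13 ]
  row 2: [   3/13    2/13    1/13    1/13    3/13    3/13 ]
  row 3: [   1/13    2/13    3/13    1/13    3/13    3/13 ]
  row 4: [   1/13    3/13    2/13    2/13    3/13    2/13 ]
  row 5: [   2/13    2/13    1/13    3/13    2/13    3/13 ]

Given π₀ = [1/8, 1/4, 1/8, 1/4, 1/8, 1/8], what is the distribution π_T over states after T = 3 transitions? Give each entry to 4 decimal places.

π = [0.1277, 0.1381, 0.1581, 0.1474, 0.2143, 0.2143]

t=0: π = [0.1250, 0.2500, 0.1250, 0.2500, 0.1250, 0.1250]
t=1: π = [0.1250, 0.1154, 0.1827, 0.1346, 0.2212, 0.2212]
t=2: π = [0.1309, 0.1435, 0.1516, 0.1464, 0.2138, 0.2138]
t=3: π = [0.1277, 0.1381, 0.1581, 0.1474, 0.2143, 0.2143]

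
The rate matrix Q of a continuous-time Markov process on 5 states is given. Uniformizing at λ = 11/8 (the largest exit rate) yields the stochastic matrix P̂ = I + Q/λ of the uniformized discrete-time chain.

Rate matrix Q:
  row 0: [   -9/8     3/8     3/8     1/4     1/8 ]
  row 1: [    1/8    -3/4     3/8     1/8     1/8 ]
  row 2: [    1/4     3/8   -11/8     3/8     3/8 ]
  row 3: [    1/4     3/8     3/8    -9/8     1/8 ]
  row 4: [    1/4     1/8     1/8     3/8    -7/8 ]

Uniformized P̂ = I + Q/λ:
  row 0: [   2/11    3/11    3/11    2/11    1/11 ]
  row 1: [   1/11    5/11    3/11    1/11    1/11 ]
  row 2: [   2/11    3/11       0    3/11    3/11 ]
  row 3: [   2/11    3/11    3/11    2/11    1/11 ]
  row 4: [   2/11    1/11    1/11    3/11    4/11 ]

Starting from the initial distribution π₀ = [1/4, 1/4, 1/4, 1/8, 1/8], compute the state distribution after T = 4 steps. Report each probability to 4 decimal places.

π = [0.1550, 0.2951, 0.1898, 0.1878, 0.1723]

t=0: π = [0.2500, 0.2500, 0.2500, 0.1250, 0.1250]
t=1: π = [0.1591, 0.2955, 0.1818, 0.1932, 0.1705]
t=2: π = [0.1550, 0.2955, 0.1921, 0.1870, 0.1705]
t=3: π = [0.1550, 0.2955, 0.1893, 0.1879, 0.1723]
t=4: π = [0.1550, 0.2951, 0.1898, 0.1878, 0.1723]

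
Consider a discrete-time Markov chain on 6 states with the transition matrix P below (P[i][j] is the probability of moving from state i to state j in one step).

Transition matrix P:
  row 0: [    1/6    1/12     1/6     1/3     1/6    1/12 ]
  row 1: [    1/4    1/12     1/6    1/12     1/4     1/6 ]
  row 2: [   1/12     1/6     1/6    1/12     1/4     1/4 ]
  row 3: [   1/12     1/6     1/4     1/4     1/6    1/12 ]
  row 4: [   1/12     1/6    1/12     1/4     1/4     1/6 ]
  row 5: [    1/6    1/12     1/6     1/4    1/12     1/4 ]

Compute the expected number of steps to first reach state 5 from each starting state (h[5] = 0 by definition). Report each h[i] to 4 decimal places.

h = [7.1517, 6.5433, 5.8967, 7.0083, 6.5733, 0.0000]

First-step conditioning: h[5] = 0; for i ≠ 5, h[i] = 1 + Σ_k P[i][k]·h[k].
  h[0] = 1 + 1/6·h[0] + 1/12·h[1] + 1/6·h[2] + 1/3·h[3] + 1/6·h[4]
  h[1] = 1 + 1/4·h[0] + 1/12·h[1] + 1/6·h[2] + 1/12·h[3] + 1/4·h[4]
  h[2] = 1 + 1/12·h[0] + 1/6·h[1] + 1/6·h[2] + 1/12·h[3] + 1/4·h[4]
  h[3] = 1 + 1/12·h[0] + 1/6·h[1] + 1/4·h[2] + 1/4·h[3] + 1/6·h[4]
  h[4] = 1 + 1/12·h[0] + 1/6·h[1] + 1/12·h[2] + 1/4·h[3] + 1/4·h[4]
Solving the 5×5 linear system over states ≠ 5 gives exactly h = [4291/600, 1963/300, 1769/300, 841/120, 493/75, 0] (h[5] = 0 is the target).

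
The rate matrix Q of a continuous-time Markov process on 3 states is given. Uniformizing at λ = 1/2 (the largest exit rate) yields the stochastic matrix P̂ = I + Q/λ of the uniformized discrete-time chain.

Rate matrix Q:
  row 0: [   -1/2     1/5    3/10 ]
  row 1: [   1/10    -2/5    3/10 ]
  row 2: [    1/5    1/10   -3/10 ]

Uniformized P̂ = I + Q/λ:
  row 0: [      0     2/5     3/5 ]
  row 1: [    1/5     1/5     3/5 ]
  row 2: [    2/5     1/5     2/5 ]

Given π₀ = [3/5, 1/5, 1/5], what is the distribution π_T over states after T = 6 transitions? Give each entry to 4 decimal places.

t=0: π = [0.6000, 0.2000, 0.2000]
t=1: π = [0.1200, 0.3200, 0.5600]
t=2: π = [0.2880, 0.2240, 0.4880]
t=3: π = [0.2400, 0.2576, 0.5024]
t=4: π = [0.2525, 0.2480, 0.4995]
t=5: π = [0.2494, 0.2505, 0.5001]
t=6: π = [0.2501, 0.2499, 0.5000]

π = [0.2501, 0.2499, 0.5000]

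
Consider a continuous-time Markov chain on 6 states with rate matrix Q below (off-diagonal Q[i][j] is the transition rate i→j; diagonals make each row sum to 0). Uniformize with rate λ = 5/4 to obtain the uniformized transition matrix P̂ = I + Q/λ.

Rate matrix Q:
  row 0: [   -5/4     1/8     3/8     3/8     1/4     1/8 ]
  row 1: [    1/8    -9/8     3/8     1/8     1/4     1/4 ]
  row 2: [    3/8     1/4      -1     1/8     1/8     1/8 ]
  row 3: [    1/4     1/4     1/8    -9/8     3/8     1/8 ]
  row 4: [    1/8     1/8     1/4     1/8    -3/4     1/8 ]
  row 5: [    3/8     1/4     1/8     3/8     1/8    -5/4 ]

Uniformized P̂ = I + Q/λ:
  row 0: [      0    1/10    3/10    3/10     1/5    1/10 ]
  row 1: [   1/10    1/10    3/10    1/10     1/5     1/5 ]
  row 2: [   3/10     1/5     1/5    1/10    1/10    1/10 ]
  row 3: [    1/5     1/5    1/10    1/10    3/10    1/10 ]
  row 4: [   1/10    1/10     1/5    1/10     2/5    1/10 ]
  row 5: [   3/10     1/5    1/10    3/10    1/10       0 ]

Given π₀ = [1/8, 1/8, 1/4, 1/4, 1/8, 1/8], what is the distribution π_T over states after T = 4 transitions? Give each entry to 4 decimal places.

t=0: π = [0.1250, 0.1250, 0.2500, 0.2500, 0.1250, 0.1250]
t=1: π = [0.1875, 0.1625, 0.1875, 0.1500, 0.2125, 0.1000]
t=2: π = [0.1538, 0.1438, 0.2100, 0.1575, 0.2288, 0.1063]
t=3: π = [0.1636, 0.1474, 0.2034, 0.1520, 0.2299, 0.1038]
t=4: π = [0.1603, 0.1459, 0.2055, 0.1535, 0.2305, 0.1044]

π = [0.1603, 0.1459, 0.2055, 0.1535, 0.2305, 0.1044]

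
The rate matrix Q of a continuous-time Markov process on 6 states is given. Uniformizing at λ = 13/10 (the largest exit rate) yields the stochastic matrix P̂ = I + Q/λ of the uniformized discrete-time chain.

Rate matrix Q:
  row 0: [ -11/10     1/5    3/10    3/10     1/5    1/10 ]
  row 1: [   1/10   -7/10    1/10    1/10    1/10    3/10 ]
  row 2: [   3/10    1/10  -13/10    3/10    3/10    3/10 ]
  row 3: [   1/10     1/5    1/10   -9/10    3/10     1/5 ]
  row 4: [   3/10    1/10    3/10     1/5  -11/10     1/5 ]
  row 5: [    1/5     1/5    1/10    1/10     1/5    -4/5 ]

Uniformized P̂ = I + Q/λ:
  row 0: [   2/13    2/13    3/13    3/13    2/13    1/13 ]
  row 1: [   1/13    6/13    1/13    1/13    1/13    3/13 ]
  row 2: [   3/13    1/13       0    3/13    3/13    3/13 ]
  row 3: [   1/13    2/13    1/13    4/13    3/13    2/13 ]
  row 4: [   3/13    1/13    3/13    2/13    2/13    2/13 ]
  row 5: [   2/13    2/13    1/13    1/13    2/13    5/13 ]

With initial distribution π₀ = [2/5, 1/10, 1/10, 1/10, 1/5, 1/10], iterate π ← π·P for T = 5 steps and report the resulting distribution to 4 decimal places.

π = [0.1475, 0.1909, 0.1156, 0.1692, 0.1612, 0.2155]

t=0: π = [0.4000, 0.1000, 0.1000, 0.1000, 0.2000, 0.1000]
t=1: π = [0.1615, 0.1615, 0.1615, 0.1923, 0.1615, 0.1615]
t=2: π = [0.1515, 0.1787, 0.1142, 0.1834, 0.1686, 0.2036]
t=3: π = [0.1477, 0.1871, 0.1174, 0.1731, 0.1630, 0.2117]
t=4: π = [0.1477, 0.1898, 0.1157, 0.1702, 0.1618, 0.2148]
t=5: π = [0.1475, 0.1909, 0.1156, 0.1692, 0.1612, 0.2155]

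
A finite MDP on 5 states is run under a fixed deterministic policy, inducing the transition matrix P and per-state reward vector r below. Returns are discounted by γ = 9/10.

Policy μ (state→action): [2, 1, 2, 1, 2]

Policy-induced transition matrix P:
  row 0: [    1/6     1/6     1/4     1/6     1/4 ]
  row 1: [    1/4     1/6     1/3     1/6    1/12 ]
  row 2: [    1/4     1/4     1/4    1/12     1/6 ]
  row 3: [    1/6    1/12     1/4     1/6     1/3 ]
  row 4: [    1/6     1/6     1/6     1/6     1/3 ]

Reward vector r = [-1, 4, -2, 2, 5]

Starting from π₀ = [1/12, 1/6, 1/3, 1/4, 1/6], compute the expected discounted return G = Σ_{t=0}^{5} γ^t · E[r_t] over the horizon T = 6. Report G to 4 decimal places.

G = 6.5811

t=0: π = [0.0833, 0.1667, 0.3333, 0.2500, 0.1667], E[r] = 1.2500, γ^t·E[r] = 1.250000, running G = 1.250000
t=1: π = [0.2083, 0.1736, 0.2500, 0.1389, 0.2292], E[r] = 1.4097, γ^t·E[r] = 1.268750, running G = 2.518750
t=2: π = [0.2020, 0.1759, 0.2454, 0.1458, 0.2309], E[r] = 1.4572, γ^t·E[r] = 1.180313, running G = 3.699063
t=3: π = [0.2018, 0.1750, 0.2454, 0.1462, 0.2316], E[r] = 1.4578, γ^t·E[r] = 1.062738, running G = 4.761801
t=4: π = [0.2017, 0.1749, 0.2453, 0.1462, 0.2319], E[r] = 1.4593, γ^t·E[r] = 0.957437, running G = 5.719238
t=5: π = [0.2017, 0.1749, 0.2453, 0.1462, 0.2319], E[r] = 1.4595, γ^t·E[r] = 0.861825, running G = 6.581063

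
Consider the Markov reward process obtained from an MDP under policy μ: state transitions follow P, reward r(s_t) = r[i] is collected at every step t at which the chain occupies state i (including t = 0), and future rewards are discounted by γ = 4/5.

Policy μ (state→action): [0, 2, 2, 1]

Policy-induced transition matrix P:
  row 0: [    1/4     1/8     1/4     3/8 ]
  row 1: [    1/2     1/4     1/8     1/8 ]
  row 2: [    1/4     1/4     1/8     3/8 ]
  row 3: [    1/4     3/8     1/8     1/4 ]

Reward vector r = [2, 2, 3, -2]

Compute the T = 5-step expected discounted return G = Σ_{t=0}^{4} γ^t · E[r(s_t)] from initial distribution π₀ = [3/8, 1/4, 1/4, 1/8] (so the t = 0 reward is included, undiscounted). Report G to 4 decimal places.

G = 4.1666

t=0: π = [0.3750, 0.2500, 0.2500, 0.1250], E[r] = 1.7500, γ^t·E[r] = 1.750000, running G = 1.750000
t=1: π = [0.3125, 0.2188, 0.1719, 0.2969], E[r] = 0.9844, γ^t·E[r] = 0.787500, running G = 2.537500
t=2: π = [0.3047, 0.2480, 0.1641, 0.2832], E[r] = 1.0313, γ^t·E[r] = 0.660000, running G = 3.197500
t=3: π = [0.3120, 0.2473, 0.1631, 0.2776], E[r] = 1.0527, γ^t·E[r] = 0.539000, running G = 3.736500
t=4: π = [0.3118, 0.2457, 0.1640, 0.2785], E[r] = 1.0501, γ^t·E[r] = 0.430125, running G = 4.166625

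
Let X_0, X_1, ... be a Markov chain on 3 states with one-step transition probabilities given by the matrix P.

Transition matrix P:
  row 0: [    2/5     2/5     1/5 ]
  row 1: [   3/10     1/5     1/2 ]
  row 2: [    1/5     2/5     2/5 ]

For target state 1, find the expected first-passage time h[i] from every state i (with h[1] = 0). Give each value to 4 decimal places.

h = [2.5000, 0.0000, 2.5000]

First-step conditioning: h[1] = 0; for i ≠ 1, h[i] = 1 + Σ_k P[i][k]·h[k].
  h[0] = 1 + 2/5·h[0] + 1/5·h[2]
  h[2] = 1 + 1/5·h[0] + 2/5·h[2]
Solving the 2×2 linear system over states ≠ 1 gives exactly h = [5/2, 0, 5/2] (h[1] = 0 is the target).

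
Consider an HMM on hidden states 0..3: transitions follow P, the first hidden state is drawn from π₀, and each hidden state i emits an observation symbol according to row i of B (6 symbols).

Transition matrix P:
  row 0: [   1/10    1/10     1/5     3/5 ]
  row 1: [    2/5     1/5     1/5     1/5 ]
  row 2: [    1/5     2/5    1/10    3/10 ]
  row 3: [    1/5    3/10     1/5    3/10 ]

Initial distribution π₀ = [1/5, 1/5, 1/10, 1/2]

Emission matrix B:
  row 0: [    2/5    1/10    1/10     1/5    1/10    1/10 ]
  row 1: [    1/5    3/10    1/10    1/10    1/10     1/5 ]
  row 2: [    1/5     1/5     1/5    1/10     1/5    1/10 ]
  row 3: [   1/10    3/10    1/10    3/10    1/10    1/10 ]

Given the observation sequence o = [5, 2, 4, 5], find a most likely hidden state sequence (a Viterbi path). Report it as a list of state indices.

path = [1, 0, 3, 1]

t=0: δ = [2.000e-02, 4.000e-02, 1.000e-02, 5.000e-02]  (obs o_0=5)
t=1: δ = [1.600e-03, 1.500e-03, 2.000e-03, 1.500e-03]  ψ = [1, 3, 3, 3]  (obs o_1=2)
t=2: δ = [6.000e-05, 8.000e-05, 6.400e-05, 9.600e-05]  ψ = [1, 2, 0, 0]  (obs o_2=4)
t=3: δ = [3.200e-06, 5.760e-06, 1.920e-06, 3.600e-06]  ψ = [1, 3, 3, 0]  (obs o_3=5)
backtrack: best end state = 1; path = [1, 0, 3, 1]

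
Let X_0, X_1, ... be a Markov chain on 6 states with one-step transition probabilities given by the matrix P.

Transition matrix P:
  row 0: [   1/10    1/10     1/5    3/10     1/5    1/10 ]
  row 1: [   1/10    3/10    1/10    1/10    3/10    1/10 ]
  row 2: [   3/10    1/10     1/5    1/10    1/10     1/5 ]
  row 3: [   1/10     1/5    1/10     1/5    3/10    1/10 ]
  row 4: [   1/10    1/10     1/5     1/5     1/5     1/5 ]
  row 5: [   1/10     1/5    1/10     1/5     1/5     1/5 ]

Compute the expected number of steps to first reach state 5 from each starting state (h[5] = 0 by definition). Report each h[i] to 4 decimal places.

First-step conditioning: h[5] = 0; for i ≠ 5, h[i] = 1 + Σ_k P[i][k]·h[k].
  h[0] = 1 + 1/10·h[0] + 1/10·h[1] + 1/5·h[2] + 3/10·h[3] + 1/5·h[4]
  h[1] = 1 + 1/10·h[0] + 3/10·h[1] + 1/10·h[2] + 1/10·h[3] + 3/10·h[4]
  h[2] = 1 + 3/10·h[0] + 1/10·h[1] + 1/5·h[2] + 1/10·h[3] + 1/10·h[4]
  h[3] = 1 + 1/10·h[0] + 1/5·h[1] + 1/10·h[2] + 1/5·h[3] + 3/10·h[4]
  h[4] = 1 + 1/10·h[0] + 1/10·h[1] + 1/5·h[2] + 1/5·h[3] + 1/5·h[4]
Solving the 5×5 linear system over states ≠ 5 gives exactly h = [9910/1371, 3300/457, 9020/1371, 3300/457, 8920/1371, 0] (h[5] = 0 is the target).

h = [7.2283, 7.2210, 6.5791, 7.2210, 6.5062, 0.0000]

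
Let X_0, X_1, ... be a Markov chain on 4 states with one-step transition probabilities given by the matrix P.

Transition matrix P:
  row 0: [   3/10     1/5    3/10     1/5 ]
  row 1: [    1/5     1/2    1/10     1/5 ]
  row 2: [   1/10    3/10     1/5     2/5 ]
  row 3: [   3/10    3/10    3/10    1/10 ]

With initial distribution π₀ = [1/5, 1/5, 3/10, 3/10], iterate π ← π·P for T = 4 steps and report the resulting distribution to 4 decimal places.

t=0: π = [0.2000, 0.2000, 0.3000, 0.3000]
t=1: π = [0.2200, 0.3200, 0.2300, 0.2300]
t=2: π = [0.2220, 0.3420, 0.2130, 0.2230]
t=3: π = [0.2232, 0.3462, 0.2103, 0.2203]
t=4: π = [0.2233, 0.3469, 0.2097, 0.2200]

π = [0.2233, 0.3469, 0.2097, 0.2200]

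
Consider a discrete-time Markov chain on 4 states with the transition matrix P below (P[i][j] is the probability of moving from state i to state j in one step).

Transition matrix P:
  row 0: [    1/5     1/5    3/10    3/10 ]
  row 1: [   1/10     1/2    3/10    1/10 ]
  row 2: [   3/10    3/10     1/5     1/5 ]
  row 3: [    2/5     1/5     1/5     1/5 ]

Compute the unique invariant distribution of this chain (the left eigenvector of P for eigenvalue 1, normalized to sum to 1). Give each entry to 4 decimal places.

Balance equations π_j = Σ_i π_i·P[i][j]:
  π_0 = 1/5·π_0 + 1/10·π_1 + 3/10·π_2 + 2/5·π_3
  π_1 = 1/5·π_0 + 1/2·π_1 + 3/10·π_2 + 1/5·π_3
  π_2 = 3/10·π_0 + 3/10·π_1 + 1/5·π_2 + 1/5·π_3
  normalize: π_0 + π_1 + π_2 + π_3 = 1
Solving the linear system gives exactly π = [97/419, 135/419, 107/419, 80/419].

π = [0.2315, 0.3222, 0.2554, 0.1909]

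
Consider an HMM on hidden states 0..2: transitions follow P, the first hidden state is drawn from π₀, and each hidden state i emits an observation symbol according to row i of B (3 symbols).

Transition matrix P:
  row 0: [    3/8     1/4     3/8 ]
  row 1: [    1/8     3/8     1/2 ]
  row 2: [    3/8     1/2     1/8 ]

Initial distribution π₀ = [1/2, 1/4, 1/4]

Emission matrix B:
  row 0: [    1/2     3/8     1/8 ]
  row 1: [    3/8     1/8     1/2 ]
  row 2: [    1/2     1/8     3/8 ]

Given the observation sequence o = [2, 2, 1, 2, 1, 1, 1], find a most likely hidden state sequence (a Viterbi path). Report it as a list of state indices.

t=0: δ = [6.250e-02, 1.250e-01, 9.375e-02]  (obs o_0=2)
t=1: δ = [4.395e-03, 2.344e-02, 2.344e-02]  ψ = [2, 1, 1]  (obs o_1=2)
t=2: δ = [3.296e-03, 1.465e-03, 1.465e-03]  ψ = [2, 2, 1]  (obs o_2=1)
t=3: δ = [1.545e-04, 4.120e-04, 4.635e-04]  ψ = [0, 0, 0]  (obs o_3=2)
t=4: δ = [6.518e-05, 2.897e-05, 2.575e-05]  ψ = [2, 2, 1]  (obs o_4=1)
t=5: δ = [9.166e-06, 2.037e-06, 3.055e-06]  ψ = [0, 0, 0]  (obs o_5=1)
t=6: δ = [1.289e-06, 2.864e-07, 4.296e-07]  ψ = [0, 0, 0]  (obs o_6=1)
backtrack: best end state = 0; path = [1, 2, 0, 2, 0, 0, 0]

path = [1, 2, 0, 2, 0, 0, 0]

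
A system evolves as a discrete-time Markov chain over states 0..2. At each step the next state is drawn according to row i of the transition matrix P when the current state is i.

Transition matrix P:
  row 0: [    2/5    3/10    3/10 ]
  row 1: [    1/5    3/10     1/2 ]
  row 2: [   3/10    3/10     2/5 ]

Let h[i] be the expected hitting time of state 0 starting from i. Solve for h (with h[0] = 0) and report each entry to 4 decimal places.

h = [0.0000, 4.0741, 3.7037]

First-step conditioning: h[0] = 0; for i ≠ 0, h[i] = 1 + Σ_k P[i][k]·h[k].
  h[1] = 1 + 3/10·h[1] + 1/2·h[2]
  h[2] = 1 + 3/10·h[1] + 2/5·h[2]
Solving the 2×2 linear system over states ≠ 0 gives exactly h = [0, 110/27, 100/27] (h[0] = 0 is the target).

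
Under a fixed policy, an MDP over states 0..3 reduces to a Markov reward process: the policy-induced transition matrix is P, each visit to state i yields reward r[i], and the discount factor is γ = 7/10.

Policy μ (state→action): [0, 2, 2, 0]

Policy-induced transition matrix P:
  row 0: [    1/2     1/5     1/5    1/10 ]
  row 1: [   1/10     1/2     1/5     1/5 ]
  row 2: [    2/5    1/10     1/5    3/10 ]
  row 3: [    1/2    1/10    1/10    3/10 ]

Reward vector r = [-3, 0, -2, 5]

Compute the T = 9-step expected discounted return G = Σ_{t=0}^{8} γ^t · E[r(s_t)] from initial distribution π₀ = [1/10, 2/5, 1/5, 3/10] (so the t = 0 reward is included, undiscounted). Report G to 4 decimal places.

G = -0.0113

t=0: π = [0.1000, 0.4000, 0.2000, 0.3000], E[r] = 0.8000, γ^t·E[r] = 0.800000, running G = 0.800000
t=1: π = [0.3200, 0.2700, 0.1700, 0.2400], E[r] = -0.1000, γ^t·E[r] = -0.070000, running G = 0.730000
t=2: π = [0.3750, 0.2400, 0.1760, 0.2090], E[r] = -0.4320, γ^t·E[r] = -0.211680, running G = 0.518320
t=3: π = [0.3864, 0.2335, 0.1791, 0.2010], E[r] = -0.5124, γ^t·E[r] = -0.175753, running G = 0.342567
t=4: π = [0.3887, 0.2320, 0.1799, 0.1994], E[r] = -0.5290, γ^t·E[r] = -0.127018, running G = 0.215549
t=5: π = [0.3892, 0.2317, 0.1801, 0.1991], E[r] = -0.5324, γ^t·E[r] = -0.089483, running G = 0.126066
t=6: π = [0.3893, 0.2316, 0.1801, 0.1990], E[r] = -0.5332, γ^t·E[r] = -0.062729, running G = 0.063337
t=7: π = [0.3894, 0.2316, 0.1801, 0.1990], E[r] = -0.5334, γ^t·E[r] = -0.043926, running G = 0.019411
t=8: π = [0.3894, 0.2316, 0.1801, 0.1990], E[r] = -0.5334, γ^t·E[r] = -0.030751, running G = -0.011340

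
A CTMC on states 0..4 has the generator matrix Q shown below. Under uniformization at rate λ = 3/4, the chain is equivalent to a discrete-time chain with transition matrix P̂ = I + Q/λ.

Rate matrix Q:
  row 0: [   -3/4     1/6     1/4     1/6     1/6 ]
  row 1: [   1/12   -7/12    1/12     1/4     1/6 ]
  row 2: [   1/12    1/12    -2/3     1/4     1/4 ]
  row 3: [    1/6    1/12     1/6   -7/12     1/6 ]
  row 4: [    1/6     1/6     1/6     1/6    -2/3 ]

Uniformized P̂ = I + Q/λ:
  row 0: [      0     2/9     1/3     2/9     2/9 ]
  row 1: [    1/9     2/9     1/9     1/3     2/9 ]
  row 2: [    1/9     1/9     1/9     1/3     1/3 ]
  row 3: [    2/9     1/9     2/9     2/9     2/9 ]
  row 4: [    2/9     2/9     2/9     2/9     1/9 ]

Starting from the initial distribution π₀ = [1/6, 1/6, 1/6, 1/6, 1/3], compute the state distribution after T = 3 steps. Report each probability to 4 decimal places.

t=0: π = [0.1667, 0.1667, 0.1667, 0.1667, 0.3333]
t=1: π = [0.1481, 0.1852, 0.2037, 0.2593, 0.2037]
t=2: π = [0.1461, 0.1708, 0.1955, 0.2654, 0.2222]
t=3: π = [0.1491, 0.1710, 0.1978, 0.2629, 0.2193]

π = [0.1491, 0.1710, 0.1978, 0.2629, 0.2193]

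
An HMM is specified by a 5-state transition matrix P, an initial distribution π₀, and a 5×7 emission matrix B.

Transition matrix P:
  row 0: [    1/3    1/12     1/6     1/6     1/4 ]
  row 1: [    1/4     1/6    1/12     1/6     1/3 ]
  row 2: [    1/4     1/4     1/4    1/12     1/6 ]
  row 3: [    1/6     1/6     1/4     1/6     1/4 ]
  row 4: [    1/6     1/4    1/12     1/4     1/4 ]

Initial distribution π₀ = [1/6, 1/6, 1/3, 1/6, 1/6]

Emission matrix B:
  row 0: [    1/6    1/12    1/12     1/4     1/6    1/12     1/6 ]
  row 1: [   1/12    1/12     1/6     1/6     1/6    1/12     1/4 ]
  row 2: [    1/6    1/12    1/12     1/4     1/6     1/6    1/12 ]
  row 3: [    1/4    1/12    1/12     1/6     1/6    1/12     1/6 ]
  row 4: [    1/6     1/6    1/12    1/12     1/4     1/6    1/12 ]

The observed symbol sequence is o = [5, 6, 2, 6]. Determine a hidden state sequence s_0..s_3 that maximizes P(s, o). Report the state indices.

t=0: δ = [1.389e-02, 1.389e-02, 5.556e-02, 1.389e-02, 2.778e-02]  (obs o_0=5)
t=1: δ = [2.315e-03, 3.472e-03, 1.157e-03, 1.157e-03, 7.716e-04]  ψ = [2, 2, 2, 4, 2]  (obs o_1=6)
t=2: δ = [7.234e-05, 9.645e-05, 3.215e-05, 4.823e-05, 9.645e-05]  ψ = [1, 1, 0, 1, 1]  (obs o_2=2)
t=3: δ = [4.019e-06, 6.028e-06, 1.005e-06, 4.019e-06, 2.679e-06]  ψ = [0, 4, 0, 4, 1]  (obs o_3=6)
backtrack: best end state = 1; path = [2, 1, 4, 1]

path = [2, 1, 4, 1]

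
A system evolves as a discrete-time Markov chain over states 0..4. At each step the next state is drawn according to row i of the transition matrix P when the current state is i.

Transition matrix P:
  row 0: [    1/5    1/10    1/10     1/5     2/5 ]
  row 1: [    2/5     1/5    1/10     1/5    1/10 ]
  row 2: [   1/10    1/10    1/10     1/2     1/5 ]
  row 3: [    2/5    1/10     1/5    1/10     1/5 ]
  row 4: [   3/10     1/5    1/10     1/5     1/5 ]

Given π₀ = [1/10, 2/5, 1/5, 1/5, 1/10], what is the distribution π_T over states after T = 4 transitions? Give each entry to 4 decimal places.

π = [0.2830, 0.1382, 0.1216, 0.2148, 0.2425]

t=0: π = [0.1000, 0.4000, 0.2000, 0.2000, 0.1000]
t=1: π = [0.3100, 0.1500, 0.1200, 0.2400, 0.1800]
t=2: π = [0.2840, 0.1330, 0.1240, 0.2120, 0.2470]
t=3: π = [0.2813, 0.1380, 0.1212, 0.2160, 0.2435]
t=4: π = [0.2830, 0.1382, 0.1216, 0.2148, 0.2425]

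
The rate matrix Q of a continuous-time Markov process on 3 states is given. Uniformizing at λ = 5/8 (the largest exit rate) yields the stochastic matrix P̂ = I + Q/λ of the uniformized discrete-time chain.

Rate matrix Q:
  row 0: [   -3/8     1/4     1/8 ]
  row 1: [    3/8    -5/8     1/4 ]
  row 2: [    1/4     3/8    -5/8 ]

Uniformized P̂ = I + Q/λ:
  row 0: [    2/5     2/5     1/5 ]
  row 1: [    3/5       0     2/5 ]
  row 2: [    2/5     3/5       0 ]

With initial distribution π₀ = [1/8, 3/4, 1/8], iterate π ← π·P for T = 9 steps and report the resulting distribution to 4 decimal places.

π = [0.4638, 0.3160, 0.2202]

t=0: π = [0.1250, 0.7500, 0.1250]
t=1: π = [0.5500, 0.1250, 0.3250]
t=2: π = [0.4250, 0.4150, 0.1600]
t=3: π = [0.4830, 0.2660, 0.2510]
t=4: π = [0.4532, 0.3438, 0.2030]
t=5: π = [0.4688, 0.3031, 0.2282]
t=6: π = [0.4606, 0.3244, 0.2150]
t=7: π = [0.4649, 0.3132, 0.2219]
t=8: π = [0.4626, 0.3191, 0.2183]
t=9: π = [0.4638, 0.3160, 0.2202]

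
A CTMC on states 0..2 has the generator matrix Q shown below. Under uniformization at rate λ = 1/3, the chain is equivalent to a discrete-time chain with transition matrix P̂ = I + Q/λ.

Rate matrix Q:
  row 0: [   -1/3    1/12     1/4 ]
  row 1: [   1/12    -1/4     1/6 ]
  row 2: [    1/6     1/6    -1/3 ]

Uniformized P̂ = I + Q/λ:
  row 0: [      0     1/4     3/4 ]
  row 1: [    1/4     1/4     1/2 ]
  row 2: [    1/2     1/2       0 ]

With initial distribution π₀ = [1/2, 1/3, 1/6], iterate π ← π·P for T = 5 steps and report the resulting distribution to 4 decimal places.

t=0: π = [0.5000, 0.3333, 0.1667]
t=1: π = [0.1667, 0.2917, 0.5417]
t=2: π = [0.3438, 0.3854, 0.2708]
t=3: π = [0.2318, 0.3177, 0.4505]
t=4: π = [0.3047, 0.3626, 0.3327]
t=5: π = [0.2570, 0.3332, 0.4098]

π = [0.2570, 0.3332, 0.4098]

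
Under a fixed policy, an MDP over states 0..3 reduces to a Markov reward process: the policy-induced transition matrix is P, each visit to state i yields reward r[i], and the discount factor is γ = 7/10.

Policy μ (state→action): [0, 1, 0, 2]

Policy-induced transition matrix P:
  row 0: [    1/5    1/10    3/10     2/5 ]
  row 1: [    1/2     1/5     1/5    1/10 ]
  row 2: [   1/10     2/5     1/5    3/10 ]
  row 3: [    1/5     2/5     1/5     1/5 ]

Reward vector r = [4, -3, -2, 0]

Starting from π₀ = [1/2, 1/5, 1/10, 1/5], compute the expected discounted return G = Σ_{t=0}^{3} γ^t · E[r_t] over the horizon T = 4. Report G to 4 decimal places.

G = 0.8656

t=0: π = [0.5000, 0.2000, 0.1000, 0.2000], E[r] = 1.2000, γ^t·E[r] = 1.200000, running G = 1.200000
t=1: π = [0.2500, 0.2100, 0.2500, 0.2900], E[r] = -0.1300, γ^t·E[r] = -0.091000, running G = 1.109000
t=2: π = [0.2380, 0.2830, 0.2250, 0.2540], E[r] = -0.3470, γ^t·E[r] = -0.170030, running G = 0.938970
t=3: π = [0.2624, 0.2720, 0.2238, 0.2418], E[r] = -0.2140, γ^t·E[r] = -0.073402, running G = 0.865568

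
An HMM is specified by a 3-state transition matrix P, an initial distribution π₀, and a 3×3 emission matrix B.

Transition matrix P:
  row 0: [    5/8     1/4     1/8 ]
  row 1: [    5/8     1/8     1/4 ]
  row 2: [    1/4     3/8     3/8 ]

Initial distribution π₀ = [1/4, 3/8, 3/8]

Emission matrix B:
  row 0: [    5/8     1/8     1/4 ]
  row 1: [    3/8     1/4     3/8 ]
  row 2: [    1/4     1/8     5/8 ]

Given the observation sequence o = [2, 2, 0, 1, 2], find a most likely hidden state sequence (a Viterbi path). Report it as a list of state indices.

t=0: δ = [6.250e-02, 1.406e-01, 2.344e-01]  (obs o_0=2)
t=1: δ = [2.197e-02, 3.296e-02, 5.493e-02]  ψ = [1, 2, 2]  (obs o_1=2)
t=2: δ = [1.287e-02, 7.725e-03, 5.150e-03]  ψ = [1, 2, 2]  (obs o_2=0)
t=3: δ = [1.006e-03, 8.047e-04, 2.414e-04]  ψ = [0, 0, 1]  (obs o_3=1)
t=4: δ = [1.572e-04, 9.430e-05, 1.257e-04]  ψ = [0, 0, 1]  (obs o_4=2)
backtrack: best end state = 0; path = [2, 1, 0, 0, 0]

path = [2, 1, 0, 0, 0]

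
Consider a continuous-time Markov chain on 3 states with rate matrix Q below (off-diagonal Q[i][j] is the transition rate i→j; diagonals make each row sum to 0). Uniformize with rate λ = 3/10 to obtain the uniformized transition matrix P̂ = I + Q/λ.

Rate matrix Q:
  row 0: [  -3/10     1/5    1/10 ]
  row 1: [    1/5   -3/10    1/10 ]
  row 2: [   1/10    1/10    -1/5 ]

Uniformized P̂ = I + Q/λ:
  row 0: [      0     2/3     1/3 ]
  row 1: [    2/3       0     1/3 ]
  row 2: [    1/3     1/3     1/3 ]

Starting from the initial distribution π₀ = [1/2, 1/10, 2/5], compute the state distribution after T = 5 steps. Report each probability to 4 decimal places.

t=0: π = [0.5000, 0.1000, 0.4000]
t=1: π = [0.2000, 0.4667, 0.3333]
t=2: π = [0.4222, 0.2444, 0.3333]
t=3: π = [0.2741, 0.3926, 0.3333]
t=4: π = [0.3728, 0.2938, 0.3333]
t=5: π = [0.3070, 0.3597, 0.3333]

π = [0.3070, 0.3597, 0.3333]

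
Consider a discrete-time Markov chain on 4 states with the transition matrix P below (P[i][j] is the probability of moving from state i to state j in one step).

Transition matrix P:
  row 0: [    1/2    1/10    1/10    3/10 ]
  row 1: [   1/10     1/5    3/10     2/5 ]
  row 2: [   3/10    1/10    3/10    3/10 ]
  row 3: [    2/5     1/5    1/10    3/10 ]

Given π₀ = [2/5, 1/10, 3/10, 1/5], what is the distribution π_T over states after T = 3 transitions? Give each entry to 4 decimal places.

π = [0.3787, 0.1457, 0.1612, 0.3144]

t=0: π = [0.4000, 0.1000, 0.3000, 0.2000]
t=1: π = [0.3800, 0.1300, 0.1800, 0.3100]
t=2: π = [0.3810, 0.1440, 0.1620, 0.3130]
t=3: π = [0.3787, 0.1457, 0.1612, 0.3144]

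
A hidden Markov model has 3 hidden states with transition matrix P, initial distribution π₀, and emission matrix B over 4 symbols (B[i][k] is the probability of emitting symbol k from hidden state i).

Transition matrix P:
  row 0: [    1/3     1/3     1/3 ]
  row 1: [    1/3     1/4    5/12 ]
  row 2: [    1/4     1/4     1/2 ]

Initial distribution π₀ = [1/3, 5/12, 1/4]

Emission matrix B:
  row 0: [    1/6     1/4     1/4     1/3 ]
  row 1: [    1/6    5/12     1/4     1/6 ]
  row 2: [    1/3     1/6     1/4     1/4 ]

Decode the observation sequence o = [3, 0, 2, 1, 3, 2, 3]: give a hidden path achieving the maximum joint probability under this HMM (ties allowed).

t=0: δ = [1.111e-01, 6.944e-02, 6.250e-02]  (obs o_0=3)
t=1: δ = [6.173e-03, 6.173e-03, 1.235e-02]  ψ = [0, 0, 0]  (obs o_1=0)
t=2: δ = [7.716e-04, 7.716e-04, 1.543e-03]  ψ = [2, 2, 2]  (obs o_2=2)
t=3: δ = [9.645e-05, 1.608e-04, 1.286e-04]  ψ = [2, 2, 2]  (obs o_3=1)
t=4: δ = [1.786e-05, 6.698e-06, 1.674e-05]  ψ = [1, 1, 1]  (obs o_4=3)
t=5: δ = [1.488e-06, 1.488e-06, 2.093e-06]  ψ = [0, 0, 2]  (obs o_5=2)
t=6: δ = [1.744e-07, 8.721e-08, 2.616e-07]  ψ = [2, 2, 2]  (obs o_6=3)
backtrack: best end state = 2; path = [0, 2, 2, 1, 2, 2, 2]

path = [0, 2, 2, 1, 2, 2, 2]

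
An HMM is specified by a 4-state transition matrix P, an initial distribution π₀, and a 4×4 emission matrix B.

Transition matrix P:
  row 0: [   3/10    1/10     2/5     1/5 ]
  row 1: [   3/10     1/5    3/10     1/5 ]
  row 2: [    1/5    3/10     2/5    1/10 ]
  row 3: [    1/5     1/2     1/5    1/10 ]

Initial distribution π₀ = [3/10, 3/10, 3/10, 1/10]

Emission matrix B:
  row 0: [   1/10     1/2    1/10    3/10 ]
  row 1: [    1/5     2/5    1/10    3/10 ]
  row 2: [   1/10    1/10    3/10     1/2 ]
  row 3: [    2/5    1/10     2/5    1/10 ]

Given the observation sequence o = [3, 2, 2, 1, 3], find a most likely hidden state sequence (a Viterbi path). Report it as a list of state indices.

t=0: δ = [9.000e-02, 9.000e-02, 1.500e-01, 1.000e-02]  (obs o_0=3)
t=1: δ = [3.000e-03, 4.500e-03, 1.800e-02, 7.200e-03]  ψ = [2, 2, 2, 0]  (obs o_1=2)
t=2: δ = [3.600e-04, 5.400e-04, 2.160e-03, 7.200e-04]  ψ = [2, 2, 2, 2]  (obs o_2=2)
t=3: δ = [2.160e-04, 2.592e-04, 8.640e-05, 2.160e-05]  ψ = [2, 2, 2, 2]  (obs o_3=1)
t=4: δ = [2.333e-05, 1.555e-05, 4.320e-05, 5.184e-06]  ψ = [1, 1, 0, 1]  (obs o_4=3)
backtrack: best end state = 2; path = [2, 2, 2, 0, 2]

path = [2, 2, 2, 0, 2]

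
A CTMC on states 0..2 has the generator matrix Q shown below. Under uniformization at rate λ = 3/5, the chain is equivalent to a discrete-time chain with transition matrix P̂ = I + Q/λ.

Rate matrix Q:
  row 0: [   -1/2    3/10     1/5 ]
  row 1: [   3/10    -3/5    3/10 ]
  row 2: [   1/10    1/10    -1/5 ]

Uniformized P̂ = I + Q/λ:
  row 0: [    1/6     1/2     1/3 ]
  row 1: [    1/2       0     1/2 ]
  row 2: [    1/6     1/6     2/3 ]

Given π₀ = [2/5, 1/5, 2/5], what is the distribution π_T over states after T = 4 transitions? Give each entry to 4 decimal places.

π = [0.2395, 0.2080, 0.5525]

t=0: π = [0.4000, 0.2000, 0.4000]
t=1: π = [0.2333, 0.2667, 0.5000]
t=2: π = [0.2556, 0.2000, 0.5444]
t=3: π = [0.2333, 0.2185, 0.5481]
t=4: π = [0.2395, 0.2080, 0.5525]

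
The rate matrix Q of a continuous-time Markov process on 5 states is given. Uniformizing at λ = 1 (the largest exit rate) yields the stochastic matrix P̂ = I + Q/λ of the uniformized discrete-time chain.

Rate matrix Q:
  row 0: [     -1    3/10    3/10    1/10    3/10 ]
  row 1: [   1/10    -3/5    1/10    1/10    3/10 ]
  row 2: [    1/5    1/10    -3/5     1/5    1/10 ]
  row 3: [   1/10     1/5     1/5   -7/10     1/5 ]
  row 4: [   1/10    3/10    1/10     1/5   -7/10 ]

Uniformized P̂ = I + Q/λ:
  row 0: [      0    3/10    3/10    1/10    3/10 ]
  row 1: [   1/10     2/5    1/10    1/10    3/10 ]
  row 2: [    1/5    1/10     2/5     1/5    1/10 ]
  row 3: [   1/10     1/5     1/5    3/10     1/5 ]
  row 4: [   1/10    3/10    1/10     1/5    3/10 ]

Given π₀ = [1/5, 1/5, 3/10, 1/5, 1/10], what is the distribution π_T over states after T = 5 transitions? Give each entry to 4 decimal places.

t=0: π = [0.2000, 0.2000, 0.3000, 0.2000, 0.1000]
t=1: π = [0.1100, 0.2400, 0.2500, 0.1800, 0.2200]
t=2: π = [0.1140, 0.2560, 0.2150, 0.1830, 0.2320]
t=3: π = [0.1101, 0.2643, 0.2056, 0.1813, 0.2387]
t=4: π = [0.1096, 0.2672, 0.2018, 0.1807, 0.2408]
t=5: π = [0.1092, 0.2683, 0.2005, 0.1804, 0.2416]

π = [0.1092, 0.2683, 0.2005, 0.1804, 0.2416]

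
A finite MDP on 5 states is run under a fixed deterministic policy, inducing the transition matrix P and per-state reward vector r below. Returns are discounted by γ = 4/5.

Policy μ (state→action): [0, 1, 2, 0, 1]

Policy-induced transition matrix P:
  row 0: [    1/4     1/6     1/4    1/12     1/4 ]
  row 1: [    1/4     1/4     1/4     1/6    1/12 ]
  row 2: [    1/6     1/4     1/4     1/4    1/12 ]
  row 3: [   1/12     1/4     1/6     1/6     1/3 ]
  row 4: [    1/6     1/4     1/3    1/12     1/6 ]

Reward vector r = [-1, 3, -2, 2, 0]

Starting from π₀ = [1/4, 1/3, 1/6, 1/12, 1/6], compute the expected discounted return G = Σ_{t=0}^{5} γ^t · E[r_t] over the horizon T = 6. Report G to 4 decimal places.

t=0: π = [0.2500, 0.3333, 0.1667, 0.0833, 0.1667], E[r] = 0.5833, γ^t·E[r] = 0.583333, running G = 0.583333
t=1: π = [0.2083, 0.2292, 0.2569, 0.1458, 0.1597], E[r] = 0.2569, γ^t·E[r] = 0.205556, running G = 0.788889
t=2: π = [0.1910, 0.2326, 0.2512, 0.1574, 0.1678], E[r] = 0.3194, γ^t·E[r] = 0.204444, running G = 0.993333
t=3: π = [0.1889, 0.2341, 0.2509, 0.1577, 0.1685], E[r] = 0.3271, γ^t·E[r] = 0.167457, running G = 1.160790
t=4: π = [0.1888, 0.2343, 0.2509, 0.1578, 0.1683], E[r] = 0.3278, γ^t·E[r] = 0.134268, running G = 1.295058
t=5: π = [0.1888, 0.2343, 0.2509, 0.1578, 0.1683], E[r] = 0.3279, γ^t·E[r] = 0.107457, running G = 1.402516

G = 1.4025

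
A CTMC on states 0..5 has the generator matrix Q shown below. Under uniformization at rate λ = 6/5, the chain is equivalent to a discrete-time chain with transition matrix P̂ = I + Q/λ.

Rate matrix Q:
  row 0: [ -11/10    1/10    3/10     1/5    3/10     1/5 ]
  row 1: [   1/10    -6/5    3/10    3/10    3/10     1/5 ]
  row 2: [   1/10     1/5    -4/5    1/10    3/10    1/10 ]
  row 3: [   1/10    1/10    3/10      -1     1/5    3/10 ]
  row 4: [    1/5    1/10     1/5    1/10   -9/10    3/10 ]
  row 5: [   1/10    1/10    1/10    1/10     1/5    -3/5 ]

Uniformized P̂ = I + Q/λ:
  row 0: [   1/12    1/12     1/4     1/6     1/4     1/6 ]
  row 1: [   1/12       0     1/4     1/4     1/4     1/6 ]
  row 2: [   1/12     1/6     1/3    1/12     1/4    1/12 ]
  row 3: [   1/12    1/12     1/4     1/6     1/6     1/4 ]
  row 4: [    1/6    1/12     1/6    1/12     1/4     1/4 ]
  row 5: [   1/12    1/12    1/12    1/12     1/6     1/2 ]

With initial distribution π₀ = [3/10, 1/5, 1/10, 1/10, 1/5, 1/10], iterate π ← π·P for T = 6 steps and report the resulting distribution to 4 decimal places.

t=0: π = [0.3000, 0.2000, 0.1000, 0.1000, 0.2000, 0.1000]
t=1: π = [0.1000, 0.0750, 0.2250, 0.1500, 0.2333, 0.2167]
t=2: π = [0.1028, 0.0958, 0.2132, 0.1167, 0.2194, 0.2521]
t=3: π = [0.1016, 0.0931, 0.2075, 0.1176, 0.2193, 0.2609]
t=4: π = [0.1016, 0.0929, 0.2055, 0.1171, 0.2185, 0.2644]
t=5: π = [0.1015, 0.0927, 0.2049, 0.1170, 0.2182, 0.2656]
t=6: π = [0.1015, 0.0927, 0.2046, 0.1170, 0.2181, 0.2661]

π = [0.1015, 0.0927, 0.2046, 0.1170, 0.2181, 0.2661]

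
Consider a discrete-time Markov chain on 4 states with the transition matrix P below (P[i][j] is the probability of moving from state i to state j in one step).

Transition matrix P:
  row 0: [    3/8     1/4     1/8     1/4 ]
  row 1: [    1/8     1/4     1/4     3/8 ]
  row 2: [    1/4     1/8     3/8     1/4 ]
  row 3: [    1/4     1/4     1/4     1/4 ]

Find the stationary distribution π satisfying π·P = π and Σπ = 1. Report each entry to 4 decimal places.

π = [0.2545, 0.2188, 0.2494, 0.2774]

Balance equations π_j = Σ_i π_i·P[i][j]:
  π_0 = 3/8·π_0 + 1/8·π_1 + 1/4·π_2 + 1/4·π_3
  π_1 = 1/4·π_0 + 1/4·π_1 + 1/8·π_2 + 1/4·π_3
  π_2 = 1/8·π_0 + 1/4·π_1 + 3/8·π_2 + 1/4·π_3
  normalize: π_0 + π_1 + π_2 + π_3 = 1
Solving the linear system gives exactly π = [100/393, 86/393, 98/393, 109/393].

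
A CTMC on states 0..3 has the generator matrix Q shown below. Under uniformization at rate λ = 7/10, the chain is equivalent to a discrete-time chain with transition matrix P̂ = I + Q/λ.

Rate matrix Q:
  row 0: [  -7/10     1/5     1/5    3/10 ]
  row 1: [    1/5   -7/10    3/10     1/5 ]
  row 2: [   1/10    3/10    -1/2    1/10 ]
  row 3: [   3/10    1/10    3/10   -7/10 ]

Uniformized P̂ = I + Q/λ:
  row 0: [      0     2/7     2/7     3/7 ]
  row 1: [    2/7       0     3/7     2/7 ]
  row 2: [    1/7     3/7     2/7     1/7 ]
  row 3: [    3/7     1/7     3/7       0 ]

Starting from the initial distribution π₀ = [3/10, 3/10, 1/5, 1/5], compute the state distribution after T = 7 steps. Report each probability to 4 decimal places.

t=0: π = [0.3000, 0.3000, 0.2000, 0.2000]
t=1: π = [0.2000, 0.2000, 0.3571, 0.2429]
t=2: π = [0.2122, 0.2449, 0.3490, 0.1939]
t=3: π = [0.2029, 0.2379, 0.3484, 0.2108]
t=4: π = [0.2081, 0.2374, 0.3498, 0.2047]
t=5: π = [0.2055, 0.2386, 0.3489, 0.2070]
t=6: π = [0.2067, 0.2378, 0.3494, 0.2061]
t=7: π = [0.2062, 0.2382, 0.3491, 0.2064]

π = [0.2062, 0.2382, 0.3491, 0.2064]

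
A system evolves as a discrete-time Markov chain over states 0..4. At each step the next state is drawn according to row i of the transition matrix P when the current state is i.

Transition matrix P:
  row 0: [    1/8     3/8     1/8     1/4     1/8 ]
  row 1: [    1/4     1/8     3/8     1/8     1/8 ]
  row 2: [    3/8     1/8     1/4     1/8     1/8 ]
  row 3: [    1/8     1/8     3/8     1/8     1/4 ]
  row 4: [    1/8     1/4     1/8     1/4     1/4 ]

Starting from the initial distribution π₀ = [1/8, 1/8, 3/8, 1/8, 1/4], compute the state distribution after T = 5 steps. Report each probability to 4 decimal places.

t=0: π = [0.1250, 0.1250, 0.3750, 0.1250, 0.2500]
t=1: π = [0.2344, 0.1875, 0.2344, 0.1719, 0.1719]
t=2: π = [0.2070, 0.2051, 0.2441, 0.1758, 0.1680]
t=3: π = [0.2117, 0.1978, 0.2507, 0.1719, 0.1680]
t=4: π = [0.2124, 0.1989, 0.2487, 0.1725, 0.1675]
t=5: π = [0.2121, 0.1990, 0.2489, 0.1725, 0.1675]

π = [0.2121, 0.1990, 0.2489, 0.1725, 0.1675]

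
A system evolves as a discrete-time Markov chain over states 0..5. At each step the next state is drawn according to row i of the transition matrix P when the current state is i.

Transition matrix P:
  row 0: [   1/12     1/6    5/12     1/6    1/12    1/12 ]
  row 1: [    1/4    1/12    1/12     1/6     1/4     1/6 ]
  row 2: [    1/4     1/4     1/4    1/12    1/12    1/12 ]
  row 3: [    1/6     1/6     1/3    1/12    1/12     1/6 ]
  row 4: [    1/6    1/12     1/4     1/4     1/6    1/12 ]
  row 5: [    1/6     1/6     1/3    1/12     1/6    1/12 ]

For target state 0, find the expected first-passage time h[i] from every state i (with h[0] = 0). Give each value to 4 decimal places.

First-step conditioning: h[0] = 0; for i ≠ 0, h[i] = 1 + Σ_k P[i][k]·h[k].
  h[1] = 1 + 1/12·h[1] + 1/12·h[2] + 1/6·h[3] + 1/4·h[4] + 1/6·h[5]
  h[2] = 1 + 1/4·h[1] + 1/4·h[2] + 1/12·h[3] + 1/12·h[4] + 1/12·h[5]
  h[3] = 1 + 1/6·h[1] + 1/3·h[2] + 1/12·h[3] + 1/12·h[4] + 1/6·h[5]
  h[4] = 1 + 1/12·h[1] + 1/4·h[2] + 1/4·h[3] + 1/6·h[4] + 1/12·h[5]
  h[5] = 1 + 1/6·h[1] + 1/3·h[2] + 1/12·h[3] + 1/6·h[4] + 1/12·h[5]
Solving the 5×5 linear system over states ≠ 0 gives exactly h = [0, 47418/10147, 46158/10147, 50244/10147, 50868/10147, 50292/10147] (h[0] = 0 is the target).

h = [0.0000, 4.6731, 4.5489, 4.9516, 5.0131, 4.9563]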